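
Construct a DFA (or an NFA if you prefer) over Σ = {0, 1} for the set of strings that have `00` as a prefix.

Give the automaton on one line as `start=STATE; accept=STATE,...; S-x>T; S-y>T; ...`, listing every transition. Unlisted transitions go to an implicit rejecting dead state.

Walk along `00` while the input agrees: from s0 take `0` to s1, and so on. Any deviation drops to the rejecting sink s3. Once s2 is reached the prefix is confirmed and every continuation is accepted.
A 4-state machine:
        0   1  
>  s0   s1  s3 
   s1   s2  s3 
 * s2   s2  s2 
   s3   s3  s3 
(> = start, * = accepting)

start=s0; accept=s2; s0-0>s1; s0-1>s3; s1-0>s2; s1-1>s3; s2-0>s2; s2-1>s2; s3-0>s3; s3-1>s3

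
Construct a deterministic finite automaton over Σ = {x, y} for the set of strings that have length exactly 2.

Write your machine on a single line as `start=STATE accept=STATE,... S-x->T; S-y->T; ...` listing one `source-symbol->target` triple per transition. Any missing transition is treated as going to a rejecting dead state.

start=q0; accept=q2; q0-x->q1; q0-y->q1; q1-x->q2; q1-y->q2; q2-x->q3; q2-y->q3; q3-x->q3; q3-y->q3

Count input length up to 3: every symbol moves from q0 toward q3, which means 'more than 2' and absorbs. Accept from {q2}.
With 4 states:
        x   y  
>  q0   q1  q1 
   q1   q2  q2 
 * q2   q3  q3 
   q3   q3  q3 
(> = start, * = accepting)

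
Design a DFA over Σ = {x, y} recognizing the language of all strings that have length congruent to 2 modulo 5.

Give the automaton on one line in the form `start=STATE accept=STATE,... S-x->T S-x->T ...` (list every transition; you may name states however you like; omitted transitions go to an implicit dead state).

start=A accept=C A-x->B A-y->B B-x->C B-y->C C-x->D C-y->D D-x->E D-y->E E-x->A E-y->A

Only the length mod 5 matters, so use a 5-cycle: from any state, every input symbol moves to the next state, wrapping E back to A. Mark C accepting.
With 5 states:
       x  y 
>  A   B  B 
   B   C  C 
 * C   D  D 
   D   E  E 
   E   A  A 
(> = start, * = accepting)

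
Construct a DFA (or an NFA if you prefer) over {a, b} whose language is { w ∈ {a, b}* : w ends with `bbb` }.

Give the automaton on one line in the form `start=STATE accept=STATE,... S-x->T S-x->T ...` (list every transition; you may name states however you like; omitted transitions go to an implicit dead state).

Let each state record the length of the longest suffix of the input read so far that is also a prefix of `bbb`. s1 means the last symbol is `b`; s2 means the last 2 symbols are `bb`; s3 means the last 3 symbols are `bbb`. Accept only at s3, where the string currently ends in `bbb`.
        a   b  
>  s0   s0  s1 
   s1   s0  s2 
   s2   s0  s3 
 * s3   s0  s3 
(> = start, * = accepting)

start=s0 accept=s3 s0-a->s0 s0-b->s1 s1-a->s0 s1-b->s2 s2-a->s0 s2-b->s3 s3-a->s0 s3-b->s3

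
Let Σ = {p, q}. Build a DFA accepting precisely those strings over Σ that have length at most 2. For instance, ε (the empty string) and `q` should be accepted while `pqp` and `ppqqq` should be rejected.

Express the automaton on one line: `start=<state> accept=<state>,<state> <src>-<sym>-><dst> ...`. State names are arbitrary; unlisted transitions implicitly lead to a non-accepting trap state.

start=S0 accept=S0,S1,S2 S0-p->S1 S0-q->S1 S1-p->S2 S1-q->S2 S2-p->S3 S2-q->S3 S3-p->S3 S3-q->S3

We only need to distinguish lengths 0, 1, …, 2, and '>2'. Chain S0 → S1 → S2 → S3 on every symbol, with S3 looping. Accepting states: {S0, S1, S2}.
A 4-state machine:
        p   q  
>* S0   S1  S1 
 * S1   S2  S2 
 * S2   S3  S3 
   S3   S3  S3 
(> = start, * = accepting)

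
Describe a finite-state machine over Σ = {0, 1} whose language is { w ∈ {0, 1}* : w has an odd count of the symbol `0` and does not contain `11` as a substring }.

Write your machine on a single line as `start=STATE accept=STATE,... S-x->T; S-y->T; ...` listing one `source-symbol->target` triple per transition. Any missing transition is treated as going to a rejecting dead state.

start=A; accept=B,D; A-0->B; A-1->C; B-0->A; B-1->D; C-0->B; C-1->E; D-0->A; D-1->E; E-0->E; E-1->E

Build one automaton per condition and run them in lockstep. One (2 states) tracks the count of `0`s modulo 2; the other (3 states) tracks partial matches of the forbidden pattern `11`. Each combined state is a pair, one component from each; accept when both components accept. Equivalent product states are then merged.
       0  1 
>  A   B  C 
 * B   A  D 
   C   B  E 
 * D   A  E 
   E   E  E 
(> = start, * = accepting)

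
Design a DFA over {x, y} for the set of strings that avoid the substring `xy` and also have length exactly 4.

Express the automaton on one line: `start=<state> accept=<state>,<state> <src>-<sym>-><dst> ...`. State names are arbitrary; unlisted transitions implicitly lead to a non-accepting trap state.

start=A accept=I A-x->B A-y->C B-x->D B-y->E C-x->D C-y->F D-x->G D-y->E E-x->E E-y->E F-x->G F-y->H G-x->I G-y->E H-x->I H-y->I I-x->E I-y->E

Handle the two conditions separately and then intersect. One (3 states) tracks partial matches of the forbidden pattern `xy`; the other (6 states) tracks the input length, saturating at 5. Each combined state is a pair, one component from each; accept when both components accept. Minimizing collapses redundant product states.
A 9-state machine:
       x  y 
>  A   B  C 
   B   D  E 
   C   D  F 
   D   G  E 
   E   E  E 
   F   G  H 
   G   I  E 
   H   I  I 
 * I   E  E 
(> = start, * = accepting)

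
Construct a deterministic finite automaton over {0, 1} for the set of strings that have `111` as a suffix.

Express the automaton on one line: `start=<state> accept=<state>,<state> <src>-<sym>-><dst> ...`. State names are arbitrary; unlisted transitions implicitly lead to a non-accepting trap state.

start=A accept=D A-0->A A-1->B B-0->A B-1->C C-0->A C-1->D D-0->A D-1->D

Remember how much of `111` the current input suffix matches. State A means no match yet; B means the last symbol is `1`; C means the last 2 symbols are `11`; D means the last 3 symbols are `111`. Only D accepts. On a mismatch, fall back to the longest proper suffix that is still a prefix of `111`.
A 4-state machine:
       0  1 
>  A   A  B 
   B   A  C 
   C   A  D 
 * D   A  D 
(> = start, * = accepting)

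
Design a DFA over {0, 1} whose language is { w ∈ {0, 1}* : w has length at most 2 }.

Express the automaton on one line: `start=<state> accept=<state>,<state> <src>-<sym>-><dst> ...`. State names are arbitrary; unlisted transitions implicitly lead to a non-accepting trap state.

We only need to distinguish lengths 0, 1, …, 2, and '>2'. Chain q0 → q1 → q2 → q3 on every symbol, with q3 looping. Accepting states: {q0, q1, q2}.
        0   1  
>* q0   q1  q1 
 * q1   q2  q2 
 * q2   q3  q3 
   q3   q3  q3 
(> = start, * = accepting)

start=q0 accept=q0,q1,q2 q0-0->q1 q0-1->q1 q1-0->q2 q1-1->q2 q2-0->q3 q2-1->q3 q3-0->q3 q3-1->q3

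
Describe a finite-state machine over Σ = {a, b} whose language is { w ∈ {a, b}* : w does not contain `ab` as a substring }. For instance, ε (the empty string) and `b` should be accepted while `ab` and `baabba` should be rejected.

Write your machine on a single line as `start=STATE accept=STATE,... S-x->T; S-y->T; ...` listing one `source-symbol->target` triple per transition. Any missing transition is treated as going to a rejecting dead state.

Track partial matches of the forbidden pattern `ab`. State S2 is a dead state reached once `ab` has occurred; every other state accepts. S0 means no part of `ab` is currently matched.
With 3 states:
        a   b  
>* S0   S1  S0 
 * S1   S1  S2 
   S2   S2  S2 
(> = start, * = accepting)

start=S0; accept=S0,S1; S0-a->S1; S0-b->S0; S1-a->S1; S1-b->S2; S2-a->S2; S2-b->S2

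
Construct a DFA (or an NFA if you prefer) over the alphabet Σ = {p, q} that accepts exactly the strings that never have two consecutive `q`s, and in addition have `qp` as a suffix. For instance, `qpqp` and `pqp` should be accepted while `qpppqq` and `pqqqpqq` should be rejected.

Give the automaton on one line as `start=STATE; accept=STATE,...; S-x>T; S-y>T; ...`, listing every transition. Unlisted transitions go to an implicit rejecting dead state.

start=s0; accept=s2; s0-p>s0; s0-q>s1; s1-p>s2; s1-q>s3; s2-p>s0; s2-q>s1; s3-p>s3; s3-q>s3

Build one automaton per condition and run them in lockstep. One (3 states) tracks partial matches of the forbidden pattern `qq`; the other (3 states) tracks how much of the suffix `qp` has currently been matched. Each combined state is a pair, one component from each; accept when both components accept. Minimizing collapses redundant product states.
4 states suffice.
        p   q  
>  s0   s0  s1 
   s1   s2  s3 
 * s2   s0  s1 
   s3   s3  s3 
(> = start, * = accepting)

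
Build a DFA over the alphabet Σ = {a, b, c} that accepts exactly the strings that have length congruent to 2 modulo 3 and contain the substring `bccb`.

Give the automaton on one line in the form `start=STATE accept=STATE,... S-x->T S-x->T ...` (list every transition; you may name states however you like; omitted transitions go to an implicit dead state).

Run two small machines in parallel and take their product. One (3 states) tracks the input length modulo 3; the other (5 states) tracks whether and how much of `bccb` has been seen. Each combined state is a pair, one component from each; accept when both components accept.
15 states suffice.
          a    b    c  
>  q0     q1   q2   q1 
   q1     q3   q4   q3 
   q2     q3   q4   q5 
   q3     q0   q6   q0 
   q4     q0   q6   q7 
   q5     q0   q6   q8 
   q6     q1   q2   q9 
   q7     q1   q2  q10 
   q8     q1  q11   q1 
   q9     q3   q4  q12 
   q10    q3  q13   q3 
   q11   q13  q13  q13 
   q12    q0  q14   q0 
 * q13   q14  q14  q14 
   q14   q11  q11  q11 
(> = start, * = accepting)

start=q0 accept=q13 q0-a->q1 q0-b->q2 q0-c->q1 q1-a->q3 q1-b->q4 q1-c->q3 q2-a->q3 q2-b->q4 q2-c->q5 q3-a->q0 q3-b->q6 q3-c->q0 q4-a->q0 q4-b->q6 q4-c->q7 q5-a->q0 q5-b->q6 q5-c->q8 q6-a->q1 q6-b->q2 q6-c->q9 q7-a->q1 q7-b->q2 q7-c->q10 q8-a->q1 q8-b->q11 q8-c->q1 q9-a->q3 q9-b->q4 q9-c->q12 q10-a->q3 q10-b->q13 q10-c->q3 q11-a->q13 q11-b->q13 q11-c->q13 q12-a->q0 q12-b->q14 q12-c->q0 q13-a->q14 q13-b->q14 q13-c->q14 q14-a->q11 q14-b->q11 q14-c->q11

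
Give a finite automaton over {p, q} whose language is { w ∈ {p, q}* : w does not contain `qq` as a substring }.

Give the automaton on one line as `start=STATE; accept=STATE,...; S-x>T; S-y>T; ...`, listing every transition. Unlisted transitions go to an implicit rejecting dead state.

start=s0; accept=s0,s1; s0-p>s0; s0-q>s1; s1-p>s0; s1-q>s2; s2-p>s2; s2-q>s2

This is the complement of 'contains `qq`'. Use the same substring-matching states — s0 through s2 holding how much of `qq` has just been matched — but flip the accepting set: everything except the trap s2 accepts.
With 3 states:
        p   q  
>* s0   s0  s1 
 * s1   s0  s2 
   s2   s2  s2 
(> = start, * = accepting)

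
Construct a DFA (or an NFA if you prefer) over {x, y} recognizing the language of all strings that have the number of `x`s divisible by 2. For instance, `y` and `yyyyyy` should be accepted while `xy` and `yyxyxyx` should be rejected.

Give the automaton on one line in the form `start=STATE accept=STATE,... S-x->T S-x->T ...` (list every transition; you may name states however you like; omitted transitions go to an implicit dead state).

start=A accept=A A-x->B A-y->A B-x->A B-y->B

Keep the running count of `x`s modulo 2: each `x` advances along the cycle A → B → A while other symbols loop. Accept at A.
       x  y 
>* A   B  A 
   B   A  B 
(> = start, * = accepting)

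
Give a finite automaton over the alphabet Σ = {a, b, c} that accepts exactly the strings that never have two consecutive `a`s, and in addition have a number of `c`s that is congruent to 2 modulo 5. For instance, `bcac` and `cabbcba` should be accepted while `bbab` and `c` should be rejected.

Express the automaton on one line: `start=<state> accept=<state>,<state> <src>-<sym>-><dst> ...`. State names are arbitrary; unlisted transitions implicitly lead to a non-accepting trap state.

start=s0 accept=s5,s7 s0-a->s1 s0-b->s0 s0-c->s2 s1-a->s3 s1-b->s0 s1-c->s2 s2-a->s4 s2-b->s2 s2-c->s5 s3-a->s3 s3-b->s3 s3-c->s6 s4-a->s6 s4-b->s2 s4-c->s5 s5-a->s7 s5-b->s5 s5-c->s8 s6-a->s6 s6-b->s6 s6-c->s9 s7-a->s9 s7-b->s5 s7-c->s8 s8-a->s10 s8-b->s8 s8-c->s11 s9-a->s9 s9-b->s9 s9-c->s12 s10-a->s12 s10-b->s8 s10-c->s11 s11-a->s13 s11-b->s11 s11-c->s0 s12-a->s12 s12-b->s12 s12-c->s14 s13-a->s14 s13-b->s11 s13-c->s0 s14-a->s14 s14-b->s14 s14-c->s3

Handle the two conditions separately and then intersect. The first has 3 states tracking partial matches of the forbidden pattern `aa`; the second has 5 states tracking the count of `c`s modulo 5. A product state is a pair (one from each), accepting exactly when both do.
A 15-state machine:
          a    b    c  
>  s0     s1   s0   s2 
   s1     s3   s0   s2 
   s2     s4   s2   s5 
   s3     s3   s3   s6 
   s4     s6   s2   s5 
 * s5     s7   s5   s8 
   s6     s6   s6   s9 
 * s7     s9   s5   s8 
   s8    s10   s8  s11 
   s9     s9   s9  s12 
   s10   s12   s8  s11 
   s11   s13  s11   s0 
   s12   s12  s12  s14 
   s13   s14  s11   s0 
   s14   s14  s14   s3 
(> = start, * = accepting)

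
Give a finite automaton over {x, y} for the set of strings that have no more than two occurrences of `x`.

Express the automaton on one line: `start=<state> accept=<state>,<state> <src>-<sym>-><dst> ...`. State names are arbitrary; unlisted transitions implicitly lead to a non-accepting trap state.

start=A accept=A,B,C A-x->B A-y->A B-x->C B-y->B C-x->D C-y->C D-x->D D-y->D

Only the number of `x`s matters, and only up to 3. Make a chain A → B → C → D advanced by each `x` (with D absorbing); every other symbol self-loops. The accepting set is {A, B, C}.
With 4 states:
       x  y 
>* A   B  A 
 * B   C  B 
 * C   D  C 
   D   D  D 
(> = start, * = accepting)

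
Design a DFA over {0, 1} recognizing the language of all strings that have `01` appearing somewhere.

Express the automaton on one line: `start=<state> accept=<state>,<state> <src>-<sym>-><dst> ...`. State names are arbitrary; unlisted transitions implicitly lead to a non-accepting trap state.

States q0..q1 record the length of the longest prefix of `01` that matches the current input suffix. Reaching q2 means `01` has been seen, and we stay there forever. Accept from q2.
With 3 states:
        0   1  
>  q0   q1  q0 
   q1   q1  q2 
 * q2   q2  q2 
(> = start, * = accepting)

start=q0 accept=q2 q0-0->q1 q0-1->q0 q1-0->q1 q1-1->q2 q2-0->q2 q2-1->q2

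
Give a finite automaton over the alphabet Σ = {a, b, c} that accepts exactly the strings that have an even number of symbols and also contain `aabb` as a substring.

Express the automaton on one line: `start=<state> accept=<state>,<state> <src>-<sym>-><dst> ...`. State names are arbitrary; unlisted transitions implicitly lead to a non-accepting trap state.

start=q0 accept=q8 q0-a->q1 q0-b->q2 q0-c->q2 q1-a->q3 q1-b->q0 q1-c->q0 q2-a->q4 q2-b->q0 q2-c->q0 q3-a->q5 q3-b->q6 q3-c->q2 q4-a->q5 q4-b->q2 q4-c->q2 q5-a->q3 q5-b->q7 q5-c->q0 q6-a->q4 q6-b->q8 q6-c->q0 q7-a->q1 q7-b->q9 q7-c->q2 q8-a->q9 q8-b->q9 q8-c->q9 q9-a->q8 q9-b->q8 q9-c->q8

Handle the two conditions separately and then intersect. One (2 states) tracks the input length modulo 2; the other (5 states) tracks whether and how much of `aabb` has been seen. Each combined state is a pair, one component from each; accept when both components accept.
A 10-state machine:
        a   b   c  
>  q0   q1  q2  q2 
   q1   q3  q0  q0 
   q2   q4  q0  q0 
   q3   q5  q6  q2 
   q4   q5  q2  q2 
   q5   q3  q7  q0 
   q6   q4  q8  q0 
   q7   q1  q9  q2 
 * q8   q9  q9  q9 
   q9   q8  q8  q8 
(> = start, * = accepting)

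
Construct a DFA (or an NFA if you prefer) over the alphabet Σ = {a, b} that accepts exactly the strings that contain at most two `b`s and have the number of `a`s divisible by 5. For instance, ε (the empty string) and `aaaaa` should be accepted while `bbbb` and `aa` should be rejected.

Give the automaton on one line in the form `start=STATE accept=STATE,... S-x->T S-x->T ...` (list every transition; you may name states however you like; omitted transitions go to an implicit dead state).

Build one automaton per condition and run them in lockstep. One (4 states) tracks the count of `b`s, saturating at 3; the other (5 states) tracks the count of `a`s modulo 5. Each combined state is a pair, one component from each; accept when both components accept.
With 20 states:
          a    b  
>* S0     S1   S2 
   S1     S3   S4 
 * S2     S4   S5 
   S3     S6   S7 
   S4     S7   S8 
 * S5     S8   S9 
   S6    S10  S11 
   S7    S11  S12 
   S8    S12  S13 
   S9    S13   S9 
   S10    S0  S14 
   S11   S14  S15 
   S12   S15  S16 
   S13   S16  S13 
   S14    S2  S17 
   S15   S17  S18 
   S16   S18  S16 
   S17    S5  S19 
   S18   S19  S18 
   S19    S9  S19 
(> = start, * = accepting)

start=S0 accept=S0,S2,S5 S0-a->S1 S0-b->S2 S1-a->S3 S1-b->S4 S2-a->S4 S2-b->S5 S3-a->S6 S3-b->S7 S4-a->S7 S4-b->S8 S5-a->S8 S5-b->S9 S6-a->S10 S6-b->S11 S7-a->S11 S7-b->S12 S8-a->S12 S8-b->S13 S9-a->S13 S9-b->S9 S10-a->S0 S10-b->S14 S11-a->S14 S11-b->S15 S12-a->S15 S12-b->S16 S13-a->S16 S13-b->S13 S14-a->S2 S14-b->S17 S15-a->S17 S15-b->S18 S16-a->S18 S16-b->S16 S17-a->S5 S17-b->S19 S18-a->S19 S18-b->S18 S19-a->S9 S19-b->S19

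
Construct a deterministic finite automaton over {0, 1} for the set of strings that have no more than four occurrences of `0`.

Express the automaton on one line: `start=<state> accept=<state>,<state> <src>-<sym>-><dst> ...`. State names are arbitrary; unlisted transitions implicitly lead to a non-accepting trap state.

Only the number of `0`s matters, and only up to 5. Make a chain q0 → q1 → q2 → q3 → q4 → q5 advanced by each `0` (with q5 absorbing); every other symbol self-loops. The accepting set is {q0, q1, q2, q3, q4}.
        0   1  
>* q0   q1  q0 
 * q1   q2  q1 
 * q2   q3  q2 
 * q3   q4  q3 
 * q4   q5  q4 
   q5   q5  q5 
(> = start, * = accepting)

start=q0 accept=q0,q1,q2,q3,q4 q0-0->q1 q0-1->q0 q1-0->q2 q1-1->q1 q2-0->q3 q2-1->q2 q3-0->q4 q3-1->q3 q4-0->q5 q4-1->q4 q5-0->q5 q5-1->q5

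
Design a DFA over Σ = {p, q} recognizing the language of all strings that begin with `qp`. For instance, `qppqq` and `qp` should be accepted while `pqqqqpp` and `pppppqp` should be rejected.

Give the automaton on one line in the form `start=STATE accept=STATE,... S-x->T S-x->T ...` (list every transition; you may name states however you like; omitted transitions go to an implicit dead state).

Check the first 2 symbols one by one: A through B record how many have matched `qp` so far; any wrong symbol goes to the dead state D. After all 2 match we enter the accepting sink C.
4 states suffice.
       p  q 
>  A   D  B 
   B   C  D 
 * C   C  C 
   D   D  D 
(> = start, * = accepting)

start=A accept=C A-p->D A-q->B B-p->C B-q->D C-p->C C-q->C D-p->D D-q->D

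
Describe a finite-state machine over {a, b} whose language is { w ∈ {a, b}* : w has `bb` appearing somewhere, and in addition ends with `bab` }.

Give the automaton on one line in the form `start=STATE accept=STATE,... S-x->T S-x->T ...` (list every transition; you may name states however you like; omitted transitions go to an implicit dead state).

start=s0 accept=s7 s0-a->s0 s0-b->s1 s1-a->s2 s1-b->s3 s2-a->s0 s2-b->s4 s3-a->s5 s3-b->s3 s4-a->s2 s4-b->s3 s5-a->s6 s5-b->s7 s6-a->s6 s6-b->s3 s7-a->s5 s7-b->s3

Build one automaton per condition and run them in lockstep. One (3 states) tracks whether and how much of `bb` has been seen; the other (4 states) tracks how much of the suffix `bab` has currently been matched. Each combined state is a pair, one component from each; accept when both components accept.
An 8-state machine:
        a   b  
>  s0   s0  s1 
   s1   s2  s3 
   s2   s0  s4 
   s3   s5  s3 
   s4   s2  s3 
   s5   s6  s7 
   s6   s6  s3 
 * s7   s5  s3 
(> = start, * = accepting)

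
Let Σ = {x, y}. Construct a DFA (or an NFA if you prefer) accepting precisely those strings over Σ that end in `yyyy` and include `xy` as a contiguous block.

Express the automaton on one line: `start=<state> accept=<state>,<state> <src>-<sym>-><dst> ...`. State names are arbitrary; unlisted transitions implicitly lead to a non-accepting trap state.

Build one automaton per condition and run them in lockstep. The first has 5 states tracking how much of the suffix `yyyy` has currently been matched; the second has 3 states tracking whether and how much of `xy` has been seen. A product state is a pair (one from each), accepting exactly when both do.
11 states suffice.
          x    y  
>  s0     s1   s2 
   s1     s1   s3 
   s2     s1   s4 
   s3     s5   s6 
   s4     s1   s7 
   s5     s5   s3 
   s6     s5   s8 
   s7     s1   s9 
   s8     s5  s10 
   s9     s1   s9 
 * s10    s5  s10 
(> = start, * = accepting)

start=s0 accept=s10 s0-x->s1 s0-y->s2 s1-x->s1 s1-y->s3 s2-x->s1 s2-y->s4 s3-x->s5 s3-y->s6 s4-x->s1 s4-y->s7 s5-x->s5 s5-y->s3 s6-x->s5 s6-y->s8 s7-x->s1 s7-y->s9 s8-x->s5 s8-y->s10 s9-x->s1 s9-y->s9 s10-x->s5 s10-y->s10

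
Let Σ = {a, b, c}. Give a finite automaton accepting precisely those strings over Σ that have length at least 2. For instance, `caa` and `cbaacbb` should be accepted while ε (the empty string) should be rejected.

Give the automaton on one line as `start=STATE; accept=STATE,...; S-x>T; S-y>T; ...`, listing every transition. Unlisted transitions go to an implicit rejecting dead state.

Count input length up to 3: every symbol moves from q0 toward q3, which means 'more than 2' and absorbs. Accept from {q2, q3}.
A 4-state machine:
        a   b   c  
>  q0   q1  q1  q1 
   q1   q2  q2  q2 
 * q2   q3  q3  q3 
 * q3   q3  q3  q3 
(> = start, * = accepting)

start=q0; accept=q2,q3; q0-a>q1; q0-b>q1; q0-c>q1; q1-a>q2; q1-b>q2; q1-c>q2; q2-a>q3; q2-b>q3; q2-c>q3; q3-a>q3; q3-b>q3; q3-c>q3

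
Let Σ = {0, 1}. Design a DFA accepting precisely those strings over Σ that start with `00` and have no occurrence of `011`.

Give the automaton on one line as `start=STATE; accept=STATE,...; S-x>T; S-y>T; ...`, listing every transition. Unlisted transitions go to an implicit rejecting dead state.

start=A; accept=D,E; A-0>B; A-1>C; B-0>D; B-1>C; C-0>C; C-1>C; D-0>D; D-1>E; E-0>D; E-1>C

Build one automaton per condition and run them in lockstep. One (4 states) tracks whether the input so far still matches the prefix `00`; the other (4 states) tracks partial matches of the forbidden pattern `011`. Each combined state is a pair, one component from each; accept when both components accept. Equivalent product states are then merged.
A 5-state machine:
       0  1 
>  A   B  C 
   B   D  C 
   C   C  C 
 * D   D  E 
 * E   D  C 
(> = start, * = accepting)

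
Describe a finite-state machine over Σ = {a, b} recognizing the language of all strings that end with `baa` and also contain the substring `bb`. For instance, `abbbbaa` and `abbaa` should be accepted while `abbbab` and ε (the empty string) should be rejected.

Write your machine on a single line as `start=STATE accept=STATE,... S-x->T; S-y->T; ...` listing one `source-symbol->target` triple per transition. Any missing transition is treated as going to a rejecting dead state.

Build one automaton per condition and run them in lockstep. One (4 states) tracks how much of the suffix `baa` has currently been matched; the other (3 states) tracks whether and how much of `bb` has been seen. Each combined state is a pair, one component from each; accept when both components accept. Minimizing collapses redundant product states.
        a   b  
>  s0   s0  s1 
   s1   s0  s2 
   s2   s3  s2 
   s3   s4  s2 
 * s4   s5  s2 
   s5   s5  s2 
(> = start, * = accepting)

start=s0; accept=s4; s0-a->s0; s0-b->s1; s1-a->s0; s1-b->s2; s2-a->s3; s2-b->s2; s3-a->s4; s3-b->s2; s4-a->s5; s4-b->s2; s5-a->s5; s5-b->s2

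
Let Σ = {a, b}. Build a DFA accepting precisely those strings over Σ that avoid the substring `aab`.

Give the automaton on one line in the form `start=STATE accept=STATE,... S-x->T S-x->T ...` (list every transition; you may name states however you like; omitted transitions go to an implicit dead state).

Track partial matches of the forbidden pattern `aab`. State S3 is a dead state reached once `aab` has occurred; every other state accepts. S0 means no part of `aab` is currently matched.
        a   b  
>* S0   S1  S0 
 * S1   S2  S0 
 * S2   S2  S3 
   S3   S3  S3 
(> = start, * = accepting)

start=S0 accept=S0,S1,S2 S0-a->S1 S0-b->S0 S1-a->S2 S1-b->S0 S2-a->S2 S2-b->S3 S3-a->S3 S3-b->S3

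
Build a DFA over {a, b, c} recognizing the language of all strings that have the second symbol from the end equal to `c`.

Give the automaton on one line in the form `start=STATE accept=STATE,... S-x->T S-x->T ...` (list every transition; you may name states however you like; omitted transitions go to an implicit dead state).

start=q0 accept=q10,q11,q12 q0-a->q1 q0-b->q2 q0-c->q3 q1-a->q4 q1-b->q5 q1-c->q6 q2-a->q7 q2-b->q8 q2-c->q9 q3-a->q10 q3-b->q11 q3-c->q12 q4-a->q4 q4-b->q5 q4-c->q6 q5-a->q7 q5-b->q8 q5-c->q9 q6-a->q10 q6-b->q11 q6-c->q12 q7-a->q4 q7-b->q5 q7-c->q6 q8-a->q7 q8-b->q8 q8-c->q9 q9-a->q10 q9-b->q11 q9-c->q12 q10-a->q4 q10-b->q5 q10-c->q6 q11-a->q7 q11-b->q8 q11-c->q9 q12-a->q10 q12-b->q11 q12-c->q12

Because acceptance depends on a position counted from the end, the machine has to buffer the most recent 2 symbols. Make each state the string of the last up-to-2 symbols read; on input `x` shift the window left and append `x`. Accept when the buffered window has length 2 and begins with `c`.
13 states suffice.
          a    b    c  
>  q0     q1   q2   q3 
   q1     q4   q5   q6 
   q2     q7   q8   q9 
   q3    q10  q11  q12 
   q4     q4   q5   q6 
   q5     q7   q8   q9 
   q6    q10  q11  q12 
   q7     q4   q5   q6 
   q8     q7   q8   q9 
   q9    q10  q11  q12 
 * q10    q4   q5   q6 
 * q11    q7   q8   q9 
 * q12   q10  q11  q12 
(> = start, * = accepting)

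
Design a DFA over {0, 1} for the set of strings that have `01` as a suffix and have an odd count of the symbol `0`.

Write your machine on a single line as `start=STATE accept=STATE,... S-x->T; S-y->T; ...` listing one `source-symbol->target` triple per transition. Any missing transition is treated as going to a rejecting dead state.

Build one automaton per condition and run them in lockstep. The first has 3 states tracking how much of the suffix `01` has currently been matched; the second has 2 states tracking the count of `0`s modulo 2. A product state is a pair (one from each), accepting exactly when both do. Equivalent product states are then merged.
        0   1  
>  q0   q1  q0 
   q1   q0  q2 
 * q2   q0  q3 
   q3   q0  q3 
(> = start, * = accepting)

start=q0; accept=q2; q0-0->q1; q0-1->q0; q1-0->q0; q1-1->q2; q2-0->q0; q2-1->q3; q3-0->q0; q3-1->q3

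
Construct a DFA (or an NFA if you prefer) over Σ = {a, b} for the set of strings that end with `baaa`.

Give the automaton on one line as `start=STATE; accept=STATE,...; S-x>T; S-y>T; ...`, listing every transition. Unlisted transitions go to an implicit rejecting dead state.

start=s0; accept=s4; s0-a>s0; s0-b>s1; s1-a>s2; s1-b>s1; s2-a>s3; s2-b>s1; s3-a>s4; s3-b>s1; s4-a>s0; s4-b>s1

Let each state record the length of the longest suffix of the input read so far that is also a prefix of `baaa`. s1 means the last symbol is `b`; s2 means the last 2 symbols are `ba`; s3 means the last 3 symbols are `baa`; s4 means the last 4 symbols are `baaa`. Accept only at s4, where the string currently ends in `baaa`.
        a   b  
>  s0   s0  s1 
   s1   s2  s1 
   s2   s3  s1 
   s3   s4  s1 
 * s4   s0  s1 
(> = start, * = accepting)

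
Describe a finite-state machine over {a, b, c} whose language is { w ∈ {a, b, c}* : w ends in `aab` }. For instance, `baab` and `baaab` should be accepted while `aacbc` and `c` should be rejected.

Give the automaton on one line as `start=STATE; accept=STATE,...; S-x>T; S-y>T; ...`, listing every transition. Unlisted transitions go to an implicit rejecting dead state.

start=S0; accept=S3; S0-a>S1; S0-b>S0; S0-c>S0; S1-a>S2; S1-b>S0; S1-c>S0; S2-a>S2; S2-b>S3; S2-c>S0; S3-a>S1; S3-b>S0; S3-c>S0

Let each state record the length of the longest suffix of the input read so far that is also a prefix of `aab`. S1 means the last symbol is `a`; S2 means the last 2 symbols are `aa`; S3 means the last 3 symbols are `aab`. Accept only at S3, where the string currently ends in `aab`.
4 states suffice.
        a   b   c  
>  S0   S1  S0  S0 
   S1   S2  S0  S0 
   S2   S2  S3  S0 
 * S3   S1  S0  S0 
(> = start, * = accepting)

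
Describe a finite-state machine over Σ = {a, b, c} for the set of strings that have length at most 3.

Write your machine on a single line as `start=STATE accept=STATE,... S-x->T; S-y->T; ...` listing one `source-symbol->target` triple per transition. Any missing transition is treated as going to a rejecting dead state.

We only need to distinguish lengths 0, 1, …, 3, and '>3'. Chain q0 → q1 → q2 → q3 → q4 on every symbol, with q4 looping. Accepting states: {q0, q1, q2, q3}.
        a   b   c  
>* q0   q1  q1  q1 
 * q1   q2  q2  q2 
 * q2   q3  q3  q3 
 * q3   q4  q4  q4 
   q4   q4  q4  q4 
(> = start, * = accepting)

start=q0; accept=q0,q1,q2,q3; q0-a->q1; q0-b->q1; q0-c->q1; q1-a->q2; q1-b->q2; q1-c->q2; q2-a->q3; q2-b->q3; q2-c->q3; q3-a->q4; q3-b->q4; q3-c->q4; q4-a->q4; q4-b->q4; q4-c->q4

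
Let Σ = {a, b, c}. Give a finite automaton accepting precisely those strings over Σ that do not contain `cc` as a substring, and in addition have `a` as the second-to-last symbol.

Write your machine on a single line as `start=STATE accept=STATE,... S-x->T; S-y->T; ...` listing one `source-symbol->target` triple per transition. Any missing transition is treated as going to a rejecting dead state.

start=S0; accept=S3,S4,S5; S0-a->S1; S0-b->S0; S0-c->S2; S1-a->S3; S1-b->S4; S1-c->S5; S2-a->S1; S2-b->S0; S2-c->S6; S3-a->S3; S3-b->S4; S3-c->S5; S4-a->S1; S4-b->S0; S4-c->S2; S5-a->S1; S5-b->S0; S5-c->S6; S6-a->S6; S6-b->S6; S6-c->S6

Run two small machines in parallel and take their product. One (3 states) tracks partial matches of the forbidden pattern `cc`; the other (13 states) tracks the last 2 symbols read. Each combined state is a pair, one component from each; accept when both components accept. Equivalent product states are then merged.
A 7-state machine:
        a   b   c  
>  S0   S1  S0  S2 
   S1   S3  S4  S5 
   S2   S1  S0  S6 
 * S3   S3  S4  S5 
 * S4   S1  S0  S2 
 * S5   S1  S0  S6 
   S6   S6  S6  S6 
(> = start, * = accepting)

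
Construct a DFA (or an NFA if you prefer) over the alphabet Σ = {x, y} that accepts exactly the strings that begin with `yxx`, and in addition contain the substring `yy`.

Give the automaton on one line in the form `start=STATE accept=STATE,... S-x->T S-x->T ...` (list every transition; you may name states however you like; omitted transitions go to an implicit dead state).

Handle the two conditions separately and then intersect. One (5 states) tracks whether the input so far still matches the prefix `yxx`; the other (3 states) tracks whether and how much of `yy` has been seen. Each combined state is a pair, one component from each; accept when both components accept. After merging equivalent states the machine shrinks.
With 7 states:
        x   y  
>  q0   q1  q2 
   q1   q1  q1 
   q2   q3  q1 
   q3   q4  q1 
   q4   q4  q5 
   q5   q4  q6 
 * q6   q6  q6 
(> = start, * = accepting)

start=q0 accept=q6 q0-x->q1 q0-y->q2 q1-x->q1 q1-y->q1 q2-x->q3 q2-y->q1 q3-x->q4 q3-y->q1 q4-x->q4 q4-y->q5 q5-x->q4 q5-y->q6 q6-x->q6 q6-y->q6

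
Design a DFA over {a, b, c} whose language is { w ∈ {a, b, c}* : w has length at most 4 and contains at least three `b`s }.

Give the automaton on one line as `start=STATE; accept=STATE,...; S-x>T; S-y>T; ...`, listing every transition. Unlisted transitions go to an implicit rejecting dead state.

start=S0; accept=S7,S8; S0-a>S1; S0-b>S2; S0-c>S1; S1-a>S3; S1-b>S4; S1-c>S3; S2-a>S4; S2-b>S5; S2-c>S4; S3-a>S3; S3-b>S3; S3-c>S3; S4-a>S3; S4-b>S6; S4-c>S3; S5-a>S6; S5-b>S7; S5-c>S6; S6-a>S3; S6-b>S8; S6-c>S3; S7-a>S8; S7-b>S8; S7-c>S8; S8-a>S3; S8-b>S3; S8-c>S3

Build one automaton per condition and run them in lockstep. The first has 6 states tracking the input length, saturating at 5; the second has 5 states tracking the count of `b`s, saturating at 4. A product state is a pair (one from each), accepting exactly when both do. After merging equivalent states the machine shrinks.
With 9 states:
        a   b   c  
>  S0   S1  S2  S1 
   S1   S3  S4  S3 
   S2   S4  S5  S4 
   S3   S3  S3  S3 
   S4   S3  S6  S3 
   S5   S6  S7  S6 
   S6   S3  S8  S3 
 * S7   S8  S8  S8 
 * S8   S3  S3  S3 
(> = start, * = accepting)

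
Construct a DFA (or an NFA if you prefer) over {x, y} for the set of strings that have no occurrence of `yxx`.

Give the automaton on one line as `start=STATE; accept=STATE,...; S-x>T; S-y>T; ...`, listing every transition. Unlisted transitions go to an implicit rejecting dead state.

start=A; accept=A,B,C; A-x>A; A-y>B; B-x>C; B-y>B; C-x>D; C-y>B; D-x>D; D-y>D

This is the complement of 'contains `yxx`'. Use the same substring-matching states — A through D holding how much of `yxx` has just been matched — but flip the accepting set: everything except the trap D accepts.
4 states suffice.
       x  y 
>* A   A  B 
 * B   C  B 
 * C   D  B 
   D   D  D 
(> = start, * = accepting)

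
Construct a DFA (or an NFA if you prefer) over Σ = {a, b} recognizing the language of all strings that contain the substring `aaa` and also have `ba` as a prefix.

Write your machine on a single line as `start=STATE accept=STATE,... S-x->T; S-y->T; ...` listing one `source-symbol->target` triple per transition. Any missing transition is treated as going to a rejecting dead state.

Handle the two conditions separately and then intersect. The first has 4 states tracking whether and how much of `aaa` has been seen; the second has 4 states tracking whether the input so far still matches the prefix `ba`. A product state is a pair (one from each), accepting exactly when both do. Equivalent product states are then merged.
A 7-state machine:
        a   b  
>  s0   s1  s2 
   s1   s1  s1 
   s2   s3  s1 
   s3   s4  s5 
   s4   s6  s5 
   s5   s3  s5 
 * s6   s6  s6 
(> = start, * = accepting)

start=s0; accept=s6; s0-a->s1; s0-b->s2; s1-a->s1; s1-b->s1; s2-a->s3; s2-b->s1; s3-a->s4; s3-b->s5; s4-a->s6; s4-b->s5; s5-a->s3; s5-b->s5; s6-a->s6; s6-b->s6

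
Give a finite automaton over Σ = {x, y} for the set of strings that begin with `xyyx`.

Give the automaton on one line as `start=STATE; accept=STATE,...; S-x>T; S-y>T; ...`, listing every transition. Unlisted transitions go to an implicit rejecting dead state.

start=A; accept=E; A-x>B; A-y>F; B-x>F; B-y>C; C-x>F; C-y>D; D-x>E; D-y>F; E-x>E; E-y>E; F-x>F; F-y>F

Walk along `xyyx` while the input agrees: from A take `x` to B, and so on. Any deviation drops to the rejecting sink F. Once E is reached the prefix is confirmed and every continuation is accepted.
A 6-state machine:
       x  y 
>  A   B  F 
   B   F  C 
   C   F  D 
   D   E  F 
 * E   E  E 
   F   F  F 
(> = start, * = accepting)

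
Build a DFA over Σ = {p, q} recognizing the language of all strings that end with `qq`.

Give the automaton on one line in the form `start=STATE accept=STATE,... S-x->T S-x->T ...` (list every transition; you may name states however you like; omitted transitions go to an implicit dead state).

start=A accept=C A-p->A A-q->B B-p->A B-q->C C-p->A C-q->C

Remember how much of `qq` the current input suffix matches. State A means no match yet; B means the last symbol is `q`; C means the last 2 symbols are `qq`. Only C accepts. On a mismatch, fall back to the longest proper suffix that is still a prefix of `qq`.
With 3 states:
       p  q 
>  A   A  B 
   B   A  C 
 * C   A  C 
(> = start, * = accepting)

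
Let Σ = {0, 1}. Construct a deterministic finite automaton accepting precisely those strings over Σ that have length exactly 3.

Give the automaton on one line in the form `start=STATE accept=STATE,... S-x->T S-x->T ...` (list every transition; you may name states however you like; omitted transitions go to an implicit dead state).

start=S0 accept=S3 S0-0->S1 S0-1->S1 S1-0->S2 S1-1->S2 S2-0->S3 S2-1->S3 S3-0->S4 S3-1->S4 S4-0->S4 S4-1->S4

We only need to distinguish lengths 0, 1, …, 3, and '>3'. Chain S0 → S1 → S2 → S3 → S4 on every symbol, with S4 looping. Accepting states: {S3}.
5 states suffice.
        0   1  
>  S0   S1  S1 
   S1   S2  S2 
   S2   S3  S3 
 * S3   S4  S4 
   S4   S4  S4 
(> = start, * = accepting)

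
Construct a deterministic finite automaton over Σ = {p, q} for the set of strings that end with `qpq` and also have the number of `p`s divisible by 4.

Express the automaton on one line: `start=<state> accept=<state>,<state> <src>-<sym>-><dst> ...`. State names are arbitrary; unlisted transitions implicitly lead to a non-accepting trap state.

start=S0 accept=S15 S0-p->S1 S0-q->S2 S1-p->S3 S1-q->S4 S2-p->S5 S2-q->S2 S3-p->S6 S3-q->S7 S4-p->S8 S4-q->S4 S5-p->S3 S5-q->S9 S6-p->S0 S6-q->S10 S7-p->S11 S7-q->S7 S8-p->S6 S8-q->S12 S9-p->S8 S9-q->S4 S10-p->S13 S10-q->S10 S11-p->S0 S11-q->S14 S12-p->S11 S12-q->S7 S13-p->S1 S13-q->S15 S14-p->S13 S14-q->S10 S15-p->S5 S15-q->S2

Build one automaton per condition and run them in lockstep. The first has 4 states tracking how much of the suffix `qpq` has currently been matched; the second has 4 states tracking the count of `p`s modulo 4. A product state is a pair (one from each), accepting exactly when both do.
16 states suffice.
          p    q  
>  S0     S1   S2 
   S1     S3   S4 
   S2     S5   S2 
   S3     S6   S7 
   S4     S8   S4 
   S5     S3   S9 
   S6     S0  S10 
   S7    S11   S7 
   S8     S6  S12 
   S9     S8   S4 
   S10   S13  S10 
   S11    S0  S14 
   S12   S11   S7 
   S13    S1  S15 
   S14   S13  S10 
 * S15    S5   S2 
(> = start, * = accepting)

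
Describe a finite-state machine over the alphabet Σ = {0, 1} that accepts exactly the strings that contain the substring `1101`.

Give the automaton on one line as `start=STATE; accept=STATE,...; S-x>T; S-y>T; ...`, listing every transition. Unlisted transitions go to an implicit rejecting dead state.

Track how much of `1101` has been matched so far: state A is no progress, E is the absorbing accept state reached once `1101` has occurred. Intermediate states record partial matches; on a mismatch, fall back to the longest reusable overlap.
       0  1 
>  A   A  B 
   B   A  C 
   C   D  C 
   D   A  E 
 * E   E  E 
(> = start, * = accepting)

start=A; accept=E; A-0>A; A-1>B; B-0>A; B-1>C; C-0>D; C-1>C; D-0>A; D-1>E; E-0>E; E-1>E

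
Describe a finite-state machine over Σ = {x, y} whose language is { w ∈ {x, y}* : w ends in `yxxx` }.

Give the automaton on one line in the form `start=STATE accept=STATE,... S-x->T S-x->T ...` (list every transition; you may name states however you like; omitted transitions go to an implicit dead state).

start=S0 accept=S4 S0-x->S0 S0-y->S1 S1-x->S2 S1-y->S1 S2-x->S3 S2-y->S1 S3-x->S4 S3-y->S1 S4-x->S0 S4-y->S1

Let each state record the length of the longest suffix of the input read so far that is also a prefix of `yxxx`. S1 means the last symbol is `y`; S2 means the last 2 symbols are `yx`; S3 means the last 3 symbols are `yxx`; S4 means the last 4 symbols are `yxxx`. Accept only at S4, where the string currently ends in `yxxx`.
With 5 states:
        x   y  
>  S0   S0  S1 
   S1   S2  S1 
   S2   S3  S1 
   S3   S4  S1 
 * S4   S0  S1 
(> = start, * = accepting)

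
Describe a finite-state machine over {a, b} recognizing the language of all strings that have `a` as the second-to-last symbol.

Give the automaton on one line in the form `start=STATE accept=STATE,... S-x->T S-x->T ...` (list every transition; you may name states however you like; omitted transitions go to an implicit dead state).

Because acceptance depends on a position counted from the end, the machine has to buffer the most recent 2 symbols. Make each state the string of the last up-to-2 symbols read; on input `x` shift the window left and append `x`. Accept when the buffered window has length 2 and begins with `a`.
7 states suffice.
        a   b  
>  s0   s1  s2 
   s1   s3  s4 
   s2   s5  s6 
 * s3   s3  s4 
 * s4   s5  s6 
   s5   s3  s4 
   s6   s5  s6 
(> = start, * = accepting)

start=s0 accept=s3,s4 s0-a->s1 s0-b->s2 s1-a->s3 s1-b->s4 s2-a->s5 s2-b->s6 s3-a->s3 s3-b->s4 s4-a->s5 s4-b->s6 s5-a->s3 s5-b->s4 s6-a->s5 s6-b->s6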